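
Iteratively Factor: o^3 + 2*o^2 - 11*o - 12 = (o - 3)*(o^2 + 5*o + 4) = (o - 3)*(o + 4)*(o + 1)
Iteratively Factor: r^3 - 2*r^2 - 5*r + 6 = (r - 1)*(r^2 - r - 6) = (r - 1)*(r + 2)*(r - 3)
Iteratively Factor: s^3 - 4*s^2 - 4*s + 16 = (s - 2)*(s^2 - 2*s - 8) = (s - 4)*(s - 2)*(s + 2)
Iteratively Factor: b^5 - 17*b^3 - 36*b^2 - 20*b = (b + 2)*(b^4 - 2*b^3 - 13*b^2 - 10*b) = (b + 2)^2*(b^3 - 4*b^2 - 5*b) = (b + 1)*(b + 2)^2*(b^2 - 5*b) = b*(b + 1)*(b + 2)^2*(b - 5)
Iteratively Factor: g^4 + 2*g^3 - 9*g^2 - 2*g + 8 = (g - 1)*(g^3 + 3*g^2 - 6*g - 8) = (g - 1)*(g + 1)*(g^2 + 2*g - 8) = (g - 1)*(g + 1)*(g + 4)*(g - 2)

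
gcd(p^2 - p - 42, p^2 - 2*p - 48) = p + 6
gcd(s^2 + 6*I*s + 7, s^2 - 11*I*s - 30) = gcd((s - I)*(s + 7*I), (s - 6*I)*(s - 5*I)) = 1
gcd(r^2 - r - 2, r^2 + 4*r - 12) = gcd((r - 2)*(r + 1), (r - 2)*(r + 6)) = r - 2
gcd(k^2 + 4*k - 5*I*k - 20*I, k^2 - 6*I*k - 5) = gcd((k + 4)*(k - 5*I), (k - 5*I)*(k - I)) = k - 5*I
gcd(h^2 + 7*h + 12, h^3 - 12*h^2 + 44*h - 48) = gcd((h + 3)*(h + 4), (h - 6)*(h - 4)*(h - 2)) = 1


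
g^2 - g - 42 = (g - 7)*(g + 6)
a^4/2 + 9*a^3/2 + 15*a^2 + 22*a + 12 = (a/2 + 1)*(a + 2)^2*(a + 3)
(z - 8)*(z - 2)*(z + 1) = z^3 - 9*z^2 + 6*z + 16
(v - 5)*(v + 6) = v^2 + v - 30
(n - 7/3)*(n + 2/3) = n^2 - 5*n/3 - 14/9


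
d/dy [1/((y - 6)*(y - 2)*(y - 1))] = (-(y - 6)*(y - 2) - (y - 6)*(y - 1) - (y - 2)*(y - 1))/((y - 6)^2*(y - 2)^2*(y - 1)^2)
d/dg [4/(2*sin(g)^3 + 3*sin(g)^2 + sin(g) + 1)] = 4*(-6*sin(g) + 3*cos(2*g) - 4)*cos(g)/(2*sin(g)^3 + 3*sin(g)^2 + sin(g) + 1)^2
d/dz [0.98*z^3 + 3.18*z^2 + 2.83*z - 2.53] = 2.94*z^2 + 6.36*z + 2.83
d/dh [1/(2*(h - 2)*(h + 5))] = (-h - 3/2)/(h^4 + 6*h^3 - 11*h^2 - 60*h + 100)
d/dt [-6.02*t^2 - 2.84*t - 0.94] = -12.04*t - 2.84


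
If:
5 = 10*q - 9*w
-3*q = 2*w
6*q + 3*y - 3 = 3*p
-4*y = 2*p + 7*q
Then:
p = -89/141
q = 10/47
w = -15/47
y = -8/141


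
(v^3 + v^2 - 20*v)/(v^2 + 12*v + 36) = v*(v^2 + v - 20)/(v^2 + 12*v + 36)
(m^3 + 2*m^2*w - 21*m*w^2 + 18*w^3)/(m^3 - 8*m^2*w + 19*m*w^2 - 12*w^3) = (-m - 6*w)/(-m + 4*w)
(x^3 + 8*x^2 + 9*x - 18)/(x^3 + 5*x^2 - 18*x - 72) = (x - 1)/(x - 4)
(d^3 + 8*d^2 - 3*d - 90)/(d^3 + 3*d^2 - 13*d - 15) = (d + 6)/(d + 1)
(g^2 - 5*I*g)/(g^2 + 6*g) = (g - 5*I)/(g + 6)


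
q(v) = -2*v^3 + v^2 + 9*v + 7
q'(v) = -6*v^2 + 2*v + 9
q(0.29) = 9.65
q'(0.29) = 9.08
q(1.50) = 16.00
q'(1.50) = -1.50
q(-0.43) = 3.47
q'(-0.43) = 7.03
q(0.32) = 9.92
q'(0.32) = 9.03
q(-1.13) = 0.99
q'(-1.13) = -0.92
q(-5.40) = 302.49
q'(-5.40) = -176.76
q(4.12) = -78.81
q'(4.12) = -84.61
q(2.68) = -0.20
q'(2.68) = -28.73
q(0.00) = 7.00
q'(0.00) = 9.00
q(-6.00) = 421.00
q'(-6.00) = -219.00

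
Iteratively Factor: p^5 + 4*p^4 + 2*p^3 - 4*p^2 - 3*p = (p + 1)*(p^4 + 3*p^3 - p^2 - 3*p) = (p + 1)*(p + 3)*(p^3 - p) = (p + 1)^2*(p + 3)*(p^2 - p) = (p - 1)*(p + 1)^2*(p + 3)*(p)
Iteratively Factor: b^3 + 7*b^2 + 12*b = (b + 3)*(b^2 + 4*b) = b*(b + 3)*(b + 4)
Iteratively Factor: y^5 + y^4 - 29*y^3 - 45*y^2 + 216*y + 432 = (y - 4)*(y^4 + 5*y^3 - 9*y^2 - 81*y - 108) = (y - 4)*(y + 3)*(y^3 + 2*y^2 - 15*y - 36) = (y - 4)*(y + 3)^2*(y^2 - y - 12) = (y - 4)*(y + 3)^3*(y - 4)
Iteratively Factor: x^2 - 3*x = (x)*(x - 3)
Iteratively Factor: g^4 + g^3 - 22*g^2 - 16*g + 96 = (g - 4)*(g^3 + 5*g^2 - 2*g - 24) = (g - 4)*(g + 4)*(g^2 + g - 6) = (g - 4)*(g - 2)*(g + 4)*(g + 3)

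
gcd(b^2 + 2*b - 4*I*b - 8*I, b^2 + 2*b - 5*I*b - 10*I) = b + 2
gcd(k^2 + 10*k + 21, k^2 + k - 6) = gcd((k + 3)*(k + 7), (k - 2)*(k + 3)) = k + 3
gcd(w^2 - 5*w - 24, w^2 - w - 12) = w + 3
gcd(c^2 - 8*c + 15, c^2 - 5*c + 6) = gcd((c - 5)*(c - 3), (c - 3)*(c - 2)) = c - 3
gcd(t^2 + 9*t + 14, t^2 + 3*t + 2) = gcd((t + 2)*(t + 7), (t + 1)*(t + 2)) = t + 2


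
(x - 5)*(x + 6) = x^2 + x - 30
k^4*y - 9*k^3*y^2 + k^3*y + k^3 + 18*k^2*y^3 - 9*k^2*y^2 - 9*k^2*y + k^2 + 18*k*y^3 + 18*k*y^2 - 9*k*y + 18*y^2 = (k + 1)*(k - 6*y)*(k - 3*y)*(k*y + 1)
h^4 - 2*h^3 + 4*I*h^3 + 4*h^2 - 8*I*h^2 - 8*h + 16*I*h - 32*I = (h - 2)*(h - 2*I)*(h + 2*I)*(h + 4*I)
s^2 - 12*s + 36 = (s - 6)^2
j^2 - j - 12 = (j - 4)*(j + 3)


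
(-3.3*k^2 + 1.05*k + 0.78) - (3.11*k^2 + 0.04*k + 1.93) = -6.41*k^2 + 1.01*k - 1.15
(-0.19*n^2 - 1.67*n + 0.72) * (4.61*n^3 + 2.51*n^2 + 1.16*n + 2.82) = -0.8759*n^5 - 8.1756*n^4 - 1.0929*n^3 - 0.6658*n^2 - 3.8742*n + 2.0304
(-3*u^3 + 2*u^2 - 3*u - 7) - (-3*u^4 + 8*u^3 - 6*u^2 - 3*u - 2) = 3*u^4 - 11*u^3 + 8*u^2 - 5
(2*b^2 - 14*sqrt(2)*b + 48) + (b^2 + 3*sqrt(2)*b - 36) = 3*b^2 - 11*sqrt(2)*b + 12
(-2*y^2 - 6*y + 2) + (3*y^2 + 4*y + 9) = y^2 - 2*y + 11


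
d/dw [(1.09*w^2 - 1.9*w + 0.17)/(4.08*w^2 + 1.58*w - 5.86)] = (9.4742*w^2 - 14.162*w + 10.8654)/(16.6464*w^4 + 12.8928*w^3 - 45.3212*w^2 - 18.5176*w + 34.3396)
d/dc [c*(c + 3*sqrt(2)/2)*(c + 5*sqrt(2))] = 3*c^2 + 13*sqrt(2)*c + 15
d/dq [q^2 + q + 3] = 2*q + 1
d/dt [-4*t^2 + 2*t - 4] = 2 - 8*t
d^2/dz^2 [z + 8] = 0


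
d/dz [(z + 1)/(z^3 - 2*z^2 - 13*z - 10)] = (3 - 2*z)/(z^4 - 6*z^3 - 11*z^2 + 60*z + 100)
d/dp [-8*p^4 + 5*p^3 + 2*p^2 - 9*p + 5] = -32*p^3 + 15*p^2 + 4*p - 9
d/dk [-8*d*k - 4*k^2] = -8*d - 8*k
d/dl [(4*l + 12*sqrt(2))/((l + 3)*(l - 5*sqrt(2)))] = 4*((l + 3)*(l - 5*sqrt(2)) - (l + 3)*(l + 3*sqrt(2)) - (l - 5*sqrt(2))*(l + 3*sqrt(2)))/((l + 3)^2*(l - 5*sqrt(2))^2)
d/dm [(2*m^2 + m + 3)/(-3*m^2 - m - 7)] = (m^2 - 10*m - 4)/(9*m^4 + 6*m^3 + 43*m^2 + 14*m + 49)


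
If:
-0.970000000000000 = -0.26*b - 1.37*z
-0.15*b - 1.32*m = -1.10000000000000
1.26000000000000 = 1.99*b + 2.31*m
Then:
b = -0.38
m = 0.88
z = 0.78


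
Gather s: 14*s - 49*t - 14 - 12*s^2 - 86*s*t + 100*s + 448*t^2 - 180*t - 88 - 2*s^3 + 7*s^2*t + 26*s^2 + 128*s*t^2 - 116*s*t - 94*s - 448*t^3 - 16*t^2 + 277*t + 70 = -2*s^3 + s^2*(7*t + 14) + s*(128*t^2 - 202*t + 20) - 448*t^3 + 432*t^2 + 48*t - 32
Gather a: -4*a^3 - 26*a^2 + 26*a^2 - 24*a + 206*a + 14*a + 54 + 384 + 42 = -4*a^3 + 196*a + 480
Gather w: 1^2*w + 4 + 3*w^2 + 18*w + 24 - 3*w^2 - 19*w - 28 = 0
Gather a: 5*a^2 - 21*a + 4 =5*a^2 - 21*a + 4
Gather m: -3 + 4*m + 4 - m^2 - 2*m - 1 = -m^2 + 2*m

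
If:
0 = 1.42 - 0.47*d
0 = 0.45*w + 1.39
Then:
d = 3.02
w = -3.09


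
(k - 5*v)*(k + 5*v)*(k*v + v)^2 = k^4*v^2 + 2*k^3*v^2 - 25*k^2*v^4 + k^2*v^2 - 50*k*v^4 - 25*v^4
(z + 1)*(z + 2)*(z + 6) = z^3 + 9*z^2 + 20*z + 12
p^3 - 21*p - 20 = (p - 5)*(p + 1)*(p + 4)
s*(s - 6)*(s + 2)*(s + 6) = s^4 + 2*s^3 - 36*s^2 - 72*s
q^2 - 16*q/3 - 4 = (q - 6)*(q + 2/3)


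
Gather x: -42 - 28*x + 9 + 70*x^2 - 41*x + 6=70*x^2 - 69*x - 27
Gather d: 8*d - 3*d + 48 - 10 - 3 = 5*d + 35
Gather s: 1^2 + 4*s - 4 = 4*s - 3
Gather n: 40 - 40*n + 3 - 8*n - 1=42 - 48*n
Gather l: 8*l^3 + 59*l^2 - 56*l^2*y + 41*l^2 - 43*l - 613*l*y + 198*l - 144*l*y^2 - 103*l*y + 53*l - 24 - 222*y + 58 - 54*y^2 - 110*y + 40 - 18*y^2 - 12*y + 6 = 8*l^3 + l^2*(100 - 56*y) + l*(-144*y^2 - 716*y + 208) - 72*y^2 - 344*y + 80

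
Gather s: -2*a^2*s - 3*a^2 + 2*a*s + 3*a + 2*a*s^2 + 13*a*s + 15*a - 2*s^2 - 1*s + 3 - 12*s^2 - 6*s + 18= -3*a^2 + 18*a + s^2*(2*a - 14) + s*(-2*a^2 + 15*a - 7) + 21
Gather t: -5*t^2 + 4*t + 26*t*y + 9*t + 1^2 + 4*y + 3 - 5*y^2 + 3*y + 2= -5*t^2 + t*(26*y + 13) - 5*y^2 + 7*y + 6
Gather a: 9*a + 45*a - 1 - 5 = 54*a - 6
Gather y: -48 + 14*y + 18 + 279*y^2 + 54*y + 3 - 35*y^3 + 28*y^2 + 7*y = -35*y^3 + 307*y^2 + 75*y - 27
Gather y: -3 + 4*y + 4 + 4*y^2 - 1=4*y^2 + 4*y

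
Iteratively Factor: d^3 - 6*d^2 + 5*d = (d)*(d^2 - 6*d + 5) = d*(d - 1)*(d - 5)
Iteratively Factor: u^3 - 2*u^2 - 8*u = (u - 4)*(u^2 + 2*u) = (u - 4)*(u + 2)*(u)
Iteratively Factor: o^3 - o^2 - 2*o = (o + 1)*(o^2 - 2*o) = o*(o + 1)*(o - 2)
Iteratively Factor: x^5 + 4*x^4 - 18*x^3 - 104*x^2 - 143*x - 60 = (x + 3)*(x^4 + x^3 - 21*x^2 - 41*x - 20) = (x + 3)*(x + 4)*(x^3 - 3*x^2 - 9*x - 5) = (x + 1)*(x + 3)*(x + 4)*(x^2 - 4*x - 5) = (x + 1)^2*(x + 3)*(x + 4)*(x - 5)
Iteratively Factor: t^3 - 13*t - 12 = (t + 3)*(t^2 - 3*t - 4) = (t + 1)*(t + 3)*(t - 4)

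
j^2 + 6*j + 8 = (j + 2)*(j + 4)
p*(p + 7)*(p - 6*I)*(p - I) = p^4 + 7*p^3 - 7*I*p^3 - 6*p^2 - 49*I*p^2 - 42*p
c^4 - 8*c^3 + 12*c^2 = c^2*(c - 6)*(c - 2)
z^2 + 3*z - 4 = (z - 1)*(z + 4)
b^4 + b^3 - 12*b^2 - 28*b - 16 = (b - 4)*(b + 1)*(b + 2)^2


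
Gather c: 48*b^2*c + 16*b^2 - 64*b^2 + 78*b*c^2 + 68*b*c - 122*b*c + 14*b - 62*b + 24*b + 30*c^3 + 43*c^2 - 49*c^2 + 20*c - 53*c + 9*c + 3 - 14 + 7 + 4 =-48*b^2 - 24*b + 30*c^3 + c^2*(78*b - 6) + c*(48*b^2 - 54*b - 24)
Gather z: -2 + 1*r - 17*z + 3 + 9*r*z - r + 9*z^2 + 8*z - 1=9*z^2 + z*(9*r - 9)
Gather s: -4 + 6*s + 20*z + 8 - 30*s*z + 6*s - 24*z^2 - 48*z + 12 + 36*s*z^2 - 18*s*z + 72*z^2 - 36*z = s*(36*z^2 - 48*z + 12) + 48*z^2 - 64*z + 16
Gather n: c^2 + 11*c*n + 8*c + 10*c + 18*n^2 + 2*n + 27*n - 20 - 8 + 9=c^2 + 18*c + 18*n^2 + n*(11*c + 29) - 19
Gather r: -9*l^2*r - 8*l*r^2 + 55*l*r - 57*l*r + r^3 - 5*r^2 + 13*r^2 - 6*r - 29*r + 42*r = r^3 + r^2*(8 - 8*l) + r*(-9*l^2 - 2*l + 7)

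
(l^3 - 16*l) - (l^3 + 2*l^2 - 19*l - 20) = -2*l^2 + 3*l + 20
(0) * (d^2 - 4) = 0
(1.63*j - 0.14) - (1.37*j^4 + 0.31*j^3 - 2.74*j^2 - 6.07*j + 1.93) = -1.37*j^4 - 0.31*j^3 + 2.74*j^2 + 7.7*j - 2.07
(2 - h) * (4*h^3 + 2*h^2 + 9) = -4*h^4 + 6*h^3 + 4*h^2 - 9*h + 18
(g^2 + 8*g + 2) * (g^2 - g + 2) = g^4 + 7*g^3 - 4*g^2 + 14*g + 4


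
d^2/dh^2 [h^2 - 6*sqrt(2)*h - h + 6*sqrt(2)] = 2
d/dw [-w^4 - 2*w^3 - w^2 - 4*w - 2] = -4*w^3 - 6*w^2 - 2*w - 4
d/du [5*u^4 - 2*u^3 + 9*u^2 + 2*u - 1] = 20*u^3 - 6*u^2 + 18*u + 2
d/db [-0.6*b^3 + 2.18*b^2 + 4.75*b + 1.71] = -1.8*b^2 + 4.36*b + 4.75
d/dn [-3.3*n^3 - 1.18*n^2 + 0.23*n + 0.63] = -9.9*n^2 - 2.36*n + 0.23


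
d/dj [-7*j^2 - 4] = -14*j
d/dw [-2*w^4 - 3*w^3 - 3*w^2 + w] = -8*w^3 - 9*w^2 - 6*w + 1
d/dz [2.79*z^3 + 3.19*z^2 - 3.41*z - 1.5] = 8.37*z^2 + 6.38*z - 3.41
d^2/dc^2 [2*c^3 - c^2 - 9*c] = 12*c - 2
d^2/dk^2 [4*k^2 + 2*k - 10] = 8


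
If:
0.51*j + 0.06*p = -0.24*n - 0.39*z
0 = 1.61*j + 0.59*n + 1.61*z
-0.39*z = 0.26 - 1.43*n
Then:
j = -1.09994353472614*z - 0.0666290231507623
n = 0.272727272727273*z + 0.181818181818182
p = 1.75861095426313*z - 0.160926030491248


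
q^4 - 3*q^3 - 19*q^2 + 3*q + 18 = (q - 6)*(q - 1)*(q + 1)*(q + 3)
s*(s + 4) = s^2 + 4*s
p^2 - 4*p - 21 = (p - 7)*(p + 3)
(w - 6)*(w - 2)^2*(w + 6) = w^4 - 4*w^3 - 32*w^2 + 144*w - 144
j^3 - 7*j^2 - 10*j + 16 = (j - 8)*(j - 1)*(j + 2)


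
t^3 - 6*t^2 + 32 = (t - 4)^2*(t + 2)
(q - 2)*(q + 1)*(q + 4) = q^3 + 3*q^2 - 6*q - 8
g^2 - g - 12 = (g - 4)*(g + 3)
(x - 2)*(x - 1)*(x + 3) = x^3 - 7*x + 6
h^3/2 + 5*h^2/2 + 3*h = h*(h/2 + 1)*(h + 3)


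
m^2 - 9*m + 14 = (m - 7)*(m - 2)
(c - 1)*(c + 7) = c^2 + 6*c - 7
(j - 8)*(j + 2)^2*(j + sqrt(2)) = j^4 - 4*j^3 + sqrt(2)*j^3 - 28*j^2 - 4*sqrt(2)*j^2 - 28*sqrt(2)*j - 32*j - 32*sqrt(2)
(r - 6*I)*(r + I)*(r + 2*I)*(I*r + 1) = I*r^4 + 4*r^3 + 13*I*r^2 + 4*r + 12*I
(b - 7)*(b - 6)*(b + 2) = b^3 - 11*b^2 + 16*b + 84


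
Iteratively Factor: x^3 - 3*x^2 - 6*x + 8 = (x - 4)*(x^2 + x - 2) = (x - 4)*(x - 1)*(x + 2)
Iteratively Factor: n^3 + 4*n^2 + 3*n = (n + 1)*(n^2 + 3*n) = (n + 1)*(n + 3)*(n)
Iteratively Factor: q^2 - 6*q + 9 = (q - 3)*(q - 3)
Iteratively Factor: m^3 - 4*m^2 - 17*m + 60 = (m - 5)*(m^2 + m - 12) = (m - 5)*(m - 3)*(m + 4)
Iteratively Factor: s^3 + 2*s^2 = (s + 2)*(s^2) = s*(s + 2)*(s)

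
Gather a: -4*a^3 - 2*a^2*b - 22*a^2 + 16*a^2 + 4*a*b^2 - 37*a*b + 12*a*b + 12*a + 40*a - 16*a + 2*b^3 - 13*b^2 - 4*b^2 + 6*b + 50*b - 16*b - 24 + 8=-4*a^3 + a^2*(-2*b - 6) + a*(4*b^2 - 25*b + 36) + 2*b^3 - 17*b^2 + 40*b - 16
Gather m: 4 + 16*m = 16*m + 4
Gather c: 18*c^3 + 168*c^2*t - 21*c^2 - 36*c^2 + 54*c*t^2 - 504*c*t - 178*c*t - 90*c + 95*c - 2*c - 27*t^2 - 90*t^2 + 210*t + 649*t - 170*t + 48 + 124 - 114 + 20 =18*c^3 + c^2*(168*t - 57) + c*(54*t^2 - 682*t + 3) - 117*t^2 + 689*t + 78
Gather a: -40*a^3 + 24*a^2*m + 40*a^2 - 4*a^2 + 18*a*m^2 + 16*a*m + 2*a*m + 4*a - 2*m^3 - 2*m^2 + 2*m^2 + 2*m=-40*a^3 + a^2*(24*m + 36) + a*(18*m^2 + 18*m + 4) - 2*m^3 + 2*m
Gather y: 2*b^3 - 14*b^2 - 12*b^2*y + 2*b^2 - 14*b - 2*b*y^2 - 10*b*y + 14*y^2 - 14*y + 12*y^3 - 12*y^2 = 2*b^3 - 12*b^2 - 14*b + 12*y^3 + y^2*(2 - 2*b) + y*(-12*b^2 - 10*b - 14)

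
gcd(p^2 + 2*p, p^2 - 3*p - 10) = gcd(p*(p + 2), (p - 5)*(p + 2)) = p + 2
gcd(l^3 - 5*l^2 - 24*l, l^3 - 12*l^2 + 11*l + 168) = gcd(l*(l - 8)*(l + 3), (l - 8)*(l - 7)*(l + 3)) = l^2 - 5*l - 24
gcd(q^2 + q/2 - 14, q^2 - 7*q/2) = q - 7/2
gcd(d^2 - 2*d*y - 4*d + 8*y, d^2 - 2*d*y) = -d + 2*y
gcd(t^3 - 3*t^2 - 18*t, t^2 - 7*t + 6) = t - 6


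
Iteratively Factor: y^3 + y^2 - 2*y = (y)*(y^2 + y - 2) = y*(y - 1)*(y + 2)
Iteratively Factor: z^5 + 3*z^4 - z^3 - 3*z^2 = (z - 1)*(z^4 + 4*z^3 + 3*z^2) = z*(z - 1)*(z^3 + 4*z^2 + 3*z) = z^2*(z - 1)*(z^2 + 4*z + 3) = z^2*(z - 1)*(z + 1)*(z + 3)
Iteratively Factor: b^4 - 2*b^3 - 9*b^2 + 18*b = (b - 2)*(b^3 - 9*b) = b*(b - 2)*(b^2 - 9) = b*(b - 3)*(b - 2)*(b + 3)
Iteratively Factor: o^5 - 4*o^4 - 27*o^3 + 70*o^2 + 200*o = (o + 2)*(o^4 - 6*o^3 - 15*o^2 + 100*o) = o*(o + 2)*(o^3 - 6*o^2 - 15*o + 100) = o*(o - 5)*(o + 2)*(o^2 - o - 20) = o*(o - 5)^2*(o + 2)*(o + 4)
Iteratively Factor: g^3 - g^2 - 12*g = (g - 4)*(g^2 + 3*g) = (g - 4)*(g + 3)*(g)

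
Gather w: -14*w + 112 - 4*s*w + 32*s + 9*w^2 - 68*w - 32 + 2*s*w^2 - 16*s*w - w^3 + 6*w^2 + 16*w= 32*s - w^3 + w^2*(2*s + 15) + w*(-20*s - 66) + 80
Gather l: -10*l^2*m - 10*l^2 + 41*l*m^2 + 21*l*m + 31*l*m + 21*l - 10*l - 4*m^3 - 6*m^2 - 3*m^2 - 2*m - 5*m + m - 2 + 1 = l^2*(-10*m - 10) + l*(41*m^2 + 52*m + 11) - 4*m^3 - 9*m^2 - 6*m - 1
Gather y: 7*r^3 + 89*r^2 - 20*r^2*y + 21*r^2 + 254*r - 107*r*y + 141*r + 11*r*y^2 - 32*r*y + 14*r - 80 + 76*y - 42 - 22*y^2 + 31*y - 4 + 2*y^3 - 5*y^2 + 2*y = 7*r^3 + 110*r^2 + 409*r + 2*y^3 + y^2*(11*r - 27) + y*(-20*r^2 - 139*r + 109) - 126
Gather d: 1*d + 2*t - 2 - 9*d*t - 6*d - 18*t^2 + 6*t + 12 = d*(-9*t - 5) - 18*t^2 + 8*t + 10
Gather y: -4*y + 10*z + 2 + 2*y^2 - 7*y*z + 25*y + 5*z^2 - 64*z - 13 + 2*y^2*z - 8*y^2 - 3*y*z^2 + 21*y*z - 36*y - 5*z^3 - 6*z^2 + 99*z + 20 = y^2*(2*z - 6) + y*(-3*z^2 + 14*z - 15) - 5*z^3 - z^2 + 45*z + 9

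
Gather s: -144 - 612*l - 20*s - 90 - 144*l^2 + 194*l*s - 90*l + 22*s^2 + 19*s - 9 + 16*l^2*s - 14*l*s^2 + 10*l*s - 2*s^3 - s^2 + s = -144*l^2 - 702*l - 2*s^3 + s^2*(21 - 14*l) + s*(16*l^2 + 204*l) - 243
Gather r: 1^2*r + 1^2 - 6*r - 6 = -5*r - 5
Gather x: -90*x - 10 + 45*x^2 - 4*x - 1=45*x^2 - 94*x - 11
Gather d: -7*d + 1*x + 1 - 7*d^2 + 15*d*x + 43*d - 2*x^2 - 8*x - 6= -7*d^2 + d*(15*x + 36) - 2*x^2 - 7*x - 5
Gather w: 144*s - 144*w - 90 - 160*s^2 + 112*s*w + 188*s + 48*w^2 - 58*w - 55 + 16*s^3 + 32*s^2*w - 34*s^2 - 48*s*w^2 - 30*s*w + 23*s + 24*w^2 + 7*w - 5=16*s^3 - 194*s^2 + 355*s + w^2*(72 - 48*s) + w*(32*s^2 + 82*s - 195) - 150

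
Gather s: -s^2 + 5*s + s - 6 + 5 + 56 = -s^2 + 6*s + 55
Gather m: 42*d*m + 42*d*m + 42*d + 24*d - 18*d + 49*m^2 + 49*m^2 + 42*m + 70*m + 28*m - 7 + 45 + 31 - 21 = 48*d + 98*m^2 + m*(84*d + 140) + 48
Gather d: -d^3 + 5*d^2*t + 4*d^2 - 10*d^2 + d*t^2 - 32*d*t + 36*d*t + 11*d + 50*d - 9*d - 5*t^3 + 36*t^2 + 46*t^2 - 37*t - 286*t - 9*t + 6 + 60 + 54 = -d^3 + d^2*(5*t - 6) + d*(t^2 + 4*t + 52) - 5*t^3 + 82*t^2 - 332*t + 120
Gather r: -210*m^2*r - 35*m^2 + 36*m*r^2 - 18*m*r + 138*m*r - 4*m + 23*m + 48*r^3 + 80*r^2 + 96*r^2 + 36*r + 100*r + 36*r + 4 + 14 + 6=-35*m^2 + 19*m + 48*r^3 + r^2*(36*m + 176) + r*(-210*m^2 + 120*m + 172) + 24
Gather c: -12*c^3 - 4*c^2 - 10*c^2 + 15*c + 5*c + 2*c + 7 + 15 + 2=-12*c^3 - 14*c^2 + 22*c + 24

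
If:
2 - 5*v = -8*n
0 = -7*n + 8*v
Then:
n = -16/29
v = -14/29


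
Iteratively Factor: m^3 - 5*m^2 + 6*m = (m - 2)*(m^2 - 3*m) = (m - 3)*(m - 2)*(m)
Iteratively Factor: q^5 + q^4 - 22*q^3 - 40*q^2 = (q + 2)*(q^4 - q^3 - 20*q^2) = (q - 5)*(q + 2)*(q^3 + 4*q^2) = (q - 5)*(q + 2)*(q + 4)*(q^2) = q*(q - 5)*(q + 2)*(q + 4)*(q)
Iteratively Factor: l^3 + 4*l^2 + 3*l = (l + 1)*(l^2 + 3*l) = (l + 1)*(l + 3)*(l)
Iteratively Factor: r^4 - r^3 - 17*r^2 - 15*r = (r + 3)*(r^3 - 4*r^2 - 5*r) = r*(r + 3)*(r^2 - 4*r - 5) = r*(r - 5)*(r + 3)*(r + 1)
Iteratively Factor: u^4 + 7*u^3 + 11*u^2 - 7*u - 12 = (u + 1)*(u^3 + 6*u^2 + 5*u - 12) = (u - 1)*(u + 1)*(u^2 + 7*u + 12) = (u - 1)*(u + 1)*(u + 3)*(u + 4)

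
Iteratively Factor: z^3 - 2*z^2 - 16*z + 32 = (z - 2)*(z^2 - 16) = (z - 4)*(z - 2)*(z + 4)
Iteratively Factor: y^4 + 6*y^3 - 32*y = (y)*(y^3 + 6*y^2 - 32) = y*(y - 2)*(y^2 + 8*y + 16) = y*(y - 2)*(y + 4)*(y + 4)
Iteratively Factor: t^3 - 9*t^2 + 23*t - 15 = (t - 3)*(t^2 - 6*t + 5) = (t - 5)*(t - 3)*(t - 1)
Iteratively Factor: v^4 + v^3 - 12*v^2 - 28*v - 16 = (v + 2)*(v^3 - v^2 - 10*v - 8) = (v - 4)*(v + 2)*(v^2 + 3*v + 2) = (v - 4)*(v + 2)^2*(v + 1)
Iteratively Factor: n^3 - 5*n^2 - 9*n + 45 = (n - 5)*(n^2 - 9) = (n - 5)*(n + 3)*(n - 3)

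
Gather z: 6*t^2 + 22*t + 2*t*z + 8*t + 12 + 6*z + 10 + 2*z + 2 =6*t^2 + 30*t + z*(2*t + 8) + 24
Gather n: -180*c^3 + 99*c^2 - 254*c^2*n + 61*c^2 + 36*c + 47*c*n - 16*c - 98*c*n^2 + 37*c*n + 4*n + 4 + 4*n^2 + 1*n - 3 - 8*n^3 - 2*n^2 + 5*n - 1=-180*c^3 + 160*c^2 + 20*c - 8*n^3 + n^2*(2 - 98*c) + n*(-254*c^2 + 84*c + 10)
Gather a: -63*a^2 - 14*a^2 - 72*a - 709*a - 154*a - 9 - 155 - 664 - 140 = -77*a^2 - 935*a - 968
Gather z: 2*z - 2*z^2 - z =-2*z^2 + z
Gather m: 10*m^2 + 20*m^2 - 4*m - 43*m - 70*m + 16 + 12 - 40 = 30*m^2 - 117*m - 12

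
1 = 1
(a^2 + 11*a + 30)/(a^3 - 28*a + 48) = (a + 5)/(a^2 - 6*a + 8)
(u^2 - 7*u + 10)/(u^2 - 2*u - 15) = (u - 2)/(u + 3)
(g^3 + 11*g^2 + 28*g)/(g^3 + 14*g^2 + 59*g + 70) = g*(g + 4)/(g^2 + 7*g + 10)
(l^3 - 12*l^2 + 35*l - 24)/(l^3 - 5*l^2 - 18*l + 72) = (l^2 - 9*l + 8)/(l^2 - 2*l - 24)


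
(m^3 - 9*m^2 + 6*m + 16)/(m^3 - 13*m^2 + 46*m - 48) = (m + 1)/(m - 3)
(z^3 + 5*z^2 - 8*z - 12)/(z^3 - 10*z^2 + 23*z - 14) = (z^2 + 7*z + 6)/(z^2 - 8*z + 7)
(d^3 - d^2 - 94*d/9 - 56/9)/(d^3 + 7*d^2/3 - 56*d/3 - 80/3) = (9*d^2 + 27*d + 14)/(3*(3*d^2 + 19*d + 20))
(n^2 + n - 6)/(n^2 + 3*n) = (n - 2)/n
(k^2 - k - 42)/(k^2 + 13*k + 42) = (k - 7)/(k + 7)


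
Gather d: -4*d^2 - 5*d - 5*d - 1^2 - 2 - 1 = -4*d^2 - 10*d - 4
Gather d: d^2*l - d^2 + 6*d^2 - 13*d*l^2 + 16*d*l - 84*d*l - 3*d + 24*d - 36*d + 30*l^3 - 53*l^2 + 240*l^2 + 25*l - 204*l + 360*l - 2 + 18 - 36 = d^2*(l + 5) + d*(-13*l^2 - 68*l - 15) + 30*l^3 + 187*l^2 + 181*l - 20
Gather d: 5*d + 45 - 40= 5*d + 5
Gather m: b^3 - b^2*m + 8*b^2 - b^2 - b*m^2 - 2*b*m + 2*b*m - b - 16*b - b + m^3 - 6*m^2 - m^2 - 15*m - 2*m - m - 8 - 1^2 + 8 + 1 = b^3 + 7*b^2 - 18*b + m^3 + m^2*(-b - 7) + m*(-b^2 - 18)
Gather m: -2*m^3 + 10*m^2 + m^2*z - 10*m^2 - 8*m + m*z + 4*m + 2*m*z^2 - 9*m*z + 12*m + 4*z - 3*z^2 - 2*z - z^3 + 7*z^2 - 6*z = -2*m^3 + m^2*z + m*(2*z^2 - 8*z + 8) - z^3 + 4*z^2 - 4*z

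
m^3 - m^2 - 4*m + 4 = (m - 2)*(m - 1)*(m + 2)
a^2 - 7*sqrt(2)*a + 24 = (a - 4*sqrt(2))*(a - 3*sqrt(2))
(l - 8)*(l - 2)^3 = l^4 - 14*l^3 + 60*l^2 - 104*l + 64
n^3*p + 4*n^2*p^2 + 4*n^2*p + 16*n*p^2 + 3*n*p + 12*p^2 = (n + 3)*(n + 4*p)*(n*p + p)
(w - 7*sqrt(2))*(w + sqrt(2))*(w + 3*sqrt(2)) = w^3 - 3*sqrt(2)*w^2 - 50*w - 42*sqrt(2)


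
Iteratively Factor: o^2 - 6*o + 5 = (o - 5)*(o - 1)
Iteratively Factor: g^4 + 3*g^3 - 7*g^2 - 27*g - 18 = (g - 3)*(g^3 + 6*g^2 + 11*g + 6) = (g - 3)*(g + 3)*(g^2 + 3*g + 2) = (g - 3)*(g + 1)*(g + 3)*(g + 2)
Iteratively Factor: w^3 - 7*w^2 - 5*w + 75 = (w - 5)*(w^2 - 2*w - 15) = (w - 5)*(w + 3)*(w - 5)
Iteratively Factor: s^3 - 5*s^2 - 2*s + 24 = (s + 2)*(s^2 - 7*s + 12) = (s - 3)*(s + 2)*(s - 4)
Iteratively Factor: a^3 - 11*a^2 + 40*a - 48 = (a - 4)*(a^2 - 7*a + 12) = (a - 4)^2*(a - 3)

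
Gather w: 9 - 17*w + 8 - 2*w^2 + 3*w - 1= -2*w^2 - 14*w + 16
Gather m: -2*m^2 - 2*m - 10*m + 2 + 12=-2*m^2 - 12*m + 14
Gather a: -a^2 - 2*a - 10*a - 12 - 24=-a^2 - 12*a - 36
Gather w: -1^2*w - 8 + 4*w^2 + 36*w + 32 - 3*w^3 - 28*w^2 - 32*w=-3*w^3 - 24*w^2 + 3*w + 24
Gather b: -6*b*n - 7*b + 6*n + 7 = b*(-6*n - 7) + 6*n + 7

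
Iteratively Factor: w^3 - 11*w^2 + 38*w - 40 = (w - 2)*(w^2 - 9*w + 20) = (w - 5)*(w - 2)*(w - 4)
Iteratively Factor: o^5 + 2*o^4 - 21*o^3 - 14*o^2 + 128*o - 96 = (o - 3)*(o^4 + 5*o^3 - 6*o^2 - 32*o + 32) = (o - 3)*(o - 1)*(o^3 + 6*o^2 - 32) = (o - 3)*(o - 1)*(o + 4)*(o^2 + 2*o - 8) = (o - 3)*(o - 2)*(o - 1)*(o + 4)*(o + 4)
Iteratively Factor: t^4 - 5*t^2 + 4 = (t + 1)*(t^3 - t^2 - 4*t + 4) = (t + 1)*(t + 2)*(t^2 - 3*t + 2) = (t - 1)*(t + 1)*(t + 2)*(t - 2)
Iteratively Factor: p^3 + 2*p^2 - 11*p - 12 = (p + 1)*(p^2 + p - 12) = (p + 1)*(p + 4)*(p - 3)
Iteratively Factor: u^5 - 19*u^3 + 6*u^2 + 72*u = (u)*(u^4 - 19*u^2 + 6*u + 72) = u*(u + 4)*(u^3 - 4*u^2 - 3*u + 18) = u*(u + 2)*(u + 4)*(u^2 - 6*u + 9) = u*(u - 3)*(u + 2)*(u + 4)*(u - 3)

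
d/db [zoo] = 0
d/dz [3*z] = 3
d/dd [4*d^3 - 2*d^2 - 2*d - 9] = 12*d^2 - 4*d - 2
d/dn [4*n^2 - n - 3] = 8*n - 1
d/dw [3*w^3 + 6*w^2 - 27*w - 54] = 9*w^2 + 12*w - 27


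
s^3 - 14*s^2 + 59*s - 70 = (s - 7)*(s - 5)*(s - 2)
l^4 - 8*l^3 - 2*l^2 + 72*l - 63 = (l - 7)*(l - 3)*(l - 1)*(l + 3)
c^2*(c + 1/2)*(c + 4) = c^4 + 9*c^3/2 + 2*c^2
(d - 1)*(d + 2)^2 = d^3 + 3*d^2 - 4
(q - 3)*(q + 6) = q^2 + 3*q - 18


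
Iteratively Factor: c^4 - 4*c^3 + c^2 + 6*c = (c + 1)*(c^3 - 5*c^2 + 6*c) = c*(c + 1)*(c^2 - 5*c + 6) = c*(c - 3)*(c + 1)*(c - 2)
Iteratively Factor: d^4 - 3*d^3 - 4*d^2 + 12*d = (d - 3)*(d^3 - 4*d) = (d - 3)*(d - 2)*(d^2 + 2*d) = (d - 3)*(d - 2)*(d + 2)*(d)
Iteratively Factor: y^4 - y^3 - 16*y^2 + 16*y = (y + 4)*(y^3 - 5*y^2 + 4*y) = (y - 4)*(y + 4)*(y^2 - y) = y*(y - 4)*(y + 4)*(y - 1)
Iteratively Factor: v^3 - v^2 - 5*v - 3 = (v + 1)*(v^2 - 2*v - 3) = (v - 3)*(v + 1)*(v + 1)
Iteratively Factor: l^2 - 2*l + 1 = (l - 1)*(l - 1)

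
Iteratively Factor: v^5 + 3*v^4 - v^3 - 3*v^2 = (v)*(v^4 + 3*v^3 - v^2 - 3*v) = v*(v + 3)*(v^3 - v) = v^2*(v + 3)*(v^2 - 1) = v^2*(v + 1)*(v + 3)*(v - 1)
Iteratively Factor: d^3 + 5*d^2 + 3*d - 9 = (d - 1)*(d^2 + 6*d + 9) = (d - 1)*(d + 3)*(d + 3)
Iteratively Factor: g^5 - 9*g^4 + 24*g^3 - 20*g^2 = (g - 2)*(g^4 - 7*g^3 + 10*g^2) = g*(g - 2)*(g^3 - 7*g^2 + 10*g) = g*(g - 5)*(g - 2)*(g^2 - 2*g) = g*(g - 5)*(g - 2)^2*(g)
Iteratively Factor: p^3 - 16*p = (p)*(p^2 - 16) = p*(p + 4)*(p - 4)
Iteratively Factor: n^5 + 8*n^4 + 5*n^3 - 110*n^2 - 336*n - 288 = (n + 2)*(n^4 + 6*n^3 - 7*n^2 - 96*n - 144) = (n + 2)*(n + 4)*(n^3 + 2*n^2 - 15*n - 36) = (n + 2)*(n + 3)*(n + 4)*(n^2 - n - 12) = (n + 2)*(n + 3)^2*(n + 4)*(n - 4)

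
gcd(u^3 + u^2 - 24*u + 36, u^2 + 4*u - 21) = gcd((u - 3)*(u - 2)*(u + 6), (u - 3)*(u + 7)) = u - 3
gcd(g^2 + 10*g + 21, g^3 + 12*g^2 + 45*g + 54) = g + 3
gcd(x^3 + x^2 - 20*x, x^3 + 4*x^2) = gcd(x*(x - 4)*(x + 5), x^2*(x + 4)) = x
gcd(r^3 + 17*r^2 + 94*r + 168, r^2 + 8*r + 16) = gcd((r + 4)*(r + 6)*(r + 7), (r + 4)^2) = r + 4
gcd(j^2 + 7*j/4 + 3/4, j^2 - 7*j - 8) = j + 1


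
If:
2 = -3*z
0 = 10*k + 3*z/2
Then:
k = 1/10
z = -2/3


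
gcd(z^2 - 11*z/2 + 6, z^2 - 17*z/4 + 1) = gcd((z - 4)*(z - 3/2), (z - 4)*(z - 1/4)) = z - 4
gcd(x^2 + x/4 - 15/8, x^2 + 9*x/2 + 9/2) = x + 3/2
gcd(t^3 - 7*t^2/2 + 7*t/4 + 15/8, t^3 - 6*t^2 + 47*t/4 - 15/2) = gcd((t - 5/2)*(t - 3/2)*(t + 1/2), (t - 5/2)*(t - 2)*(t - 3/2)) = t^2 - 4*t + 15/4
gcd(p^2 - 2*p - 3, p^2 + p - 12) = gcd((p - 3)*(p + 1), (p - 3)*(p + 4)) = p - 3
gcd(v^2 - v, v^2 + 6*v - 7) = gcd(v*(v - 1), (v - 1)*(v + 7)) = v - 1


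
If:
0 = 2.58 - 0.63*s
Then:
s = 4.10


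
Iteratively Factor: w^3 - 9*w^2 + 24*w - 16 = (w - 4)*(w^2 - 5*w + 4) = (w - 4)*(w - 1)*(w - 4)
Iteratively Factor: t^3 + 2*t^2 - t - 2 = (t + 2)*(t^2 - 1) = (t - 1)*(t + 2)*(t + 1)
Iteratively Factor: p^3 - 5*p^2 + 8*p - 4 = (p - 2)*(p^2 - 3*p + 2) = (p - 2)*(p - 1)*(p - 2)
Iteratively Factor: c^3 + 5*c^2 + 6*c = (c + 3)*(c^2 + 2*c) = (c + 2)*(c + 3)*(c)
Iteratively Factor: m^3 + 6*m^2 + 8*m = (m + 4)*(m^2 + 2*m) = (m + 2)*(m + 4)*(m)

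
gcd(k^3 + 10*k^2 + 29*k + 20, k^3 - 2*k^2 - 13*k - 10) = k + 1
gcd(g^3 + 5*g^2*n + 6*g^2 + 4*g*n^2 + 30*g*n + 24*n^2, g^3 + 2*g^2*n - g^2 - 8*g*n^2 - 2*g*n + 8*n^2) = g + 4*n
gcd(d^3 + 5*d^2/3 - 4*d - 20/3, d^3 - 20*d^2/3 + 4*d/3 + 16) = d - 2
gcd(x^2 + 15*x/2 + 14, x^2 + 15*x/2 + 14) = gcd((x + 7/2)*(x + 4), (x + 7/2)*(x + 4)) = x^2 + 15*x/2 + 14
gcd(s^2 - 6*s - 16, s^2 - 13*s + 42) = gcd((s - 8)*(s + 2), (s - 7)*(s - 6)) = 1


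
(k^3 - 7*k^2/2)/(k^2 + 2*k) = k*(2*k - 7)/(2*(k + 2))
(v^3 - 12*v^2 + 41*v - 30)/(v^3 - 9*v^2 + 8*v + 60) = (v - 1)/(v + 2)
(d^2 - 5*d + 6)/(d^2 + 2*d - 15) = (d - 2)/(d + 5)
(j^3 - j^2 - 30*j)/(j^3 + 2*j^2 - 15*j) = (j - 6)/(j - 3)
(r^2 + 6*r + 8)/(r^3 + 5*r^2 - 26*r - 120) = (r + 2)/(r^2 + r - 30)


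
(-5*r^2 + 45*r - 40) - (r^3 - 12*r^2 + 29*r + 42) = -r^3 + 7*r^2 + 16*r - 82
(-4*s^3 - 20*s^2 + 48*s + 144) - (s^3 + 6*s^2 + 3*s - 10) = -5*s^3 - 26*s^2 + 45*s + 154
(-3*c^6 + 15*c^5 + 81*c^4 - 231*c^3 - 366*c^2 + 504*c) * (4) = -12*c^6 + 60*c^5 + 324*c^4 - 924*c^3 - 1464*c^2 + 2016*c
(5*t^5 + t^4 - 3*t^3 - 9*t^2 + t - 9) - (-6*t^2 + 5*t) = 5*t^5 + t^4 - 3*t^3 - 3*t^2 - 4*t - 9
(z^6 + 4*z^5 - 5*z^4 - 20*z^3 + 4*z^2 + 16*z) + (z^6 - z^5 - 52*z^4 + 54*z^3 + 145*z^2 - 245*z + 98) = 2*z^6 + 3*z^5 - 57*z^4 + 34*z^3 + 149*z^2 - 229*z + 98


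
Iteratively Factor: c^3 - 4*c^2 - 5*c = (c + 1)*(c^2 - 5*c) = c*(c + 1)*(c - 5)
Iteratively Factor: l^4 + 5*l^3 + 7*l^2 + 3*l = (l + 1)*(l^3 + 4*l^2 + 3*l) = (l + 1)*(l + 3)*(l^2 + l) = l*(l + 1)*(l + 3)*(l + 1)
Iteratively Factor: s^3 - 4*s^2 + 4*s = (s)*(s^2 - 4*s + 4) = s*(s - 2)*(s - 2)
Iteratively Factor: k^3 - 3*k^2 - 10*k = (k)*(k^2 - 3*k - 10) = k*(k - 5)*(k + 2)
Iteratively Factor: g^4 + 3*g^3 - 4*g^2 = (g - 1)*(g^3 + 4*g^2) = g*(g - 1)*(g^2 + 4*g) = g*(g - 1)*(g + 4)*(g)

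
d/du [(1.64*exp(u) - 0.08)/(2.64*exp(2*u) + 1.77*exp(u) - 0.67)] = (-4.3296*exp(2*u) + 0.4224*exp(u) - 0.9572)*exp(u)/(6.9696*exp(4*u) + 9.3456*exp(3*u) - 0.4047*exp(2*u) - 2.3718*exp(u) + 0.4489)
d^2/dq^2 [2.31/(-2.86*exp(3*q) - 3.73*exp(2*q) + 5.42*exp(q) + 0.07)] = (-2.31*(8.58*exp(2*q) + 7.46*exp(q) - 5.42)*(17.16*exp(2*q) + 14.92*exp(q) - 10.84)*exp(q) + (59.4594*exp(2*q) + 34.4652*exp(q) - 12.5202)*(2.86*exp(3*q) + 3.73*exp(2*q) - 5.42*exp(q) - 0.07))*exp(q)/(2.86*exp(3*q) + 3.73*exp(2*q) - 5.42*exp(q) - 0.07)^3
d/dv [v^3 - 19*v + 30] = 3*v^2 - 19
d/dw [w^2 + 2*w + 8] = 2*w + 2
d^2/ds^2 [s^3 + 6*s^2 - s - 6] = 6*s + 12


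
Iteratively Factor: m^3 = (m)*(m^2) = m^2*(m)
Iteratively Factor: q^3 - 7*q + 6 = (q + 3)*(q^2 - 3*q + 2) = (q - 2)*(q + 3)*(q - 1)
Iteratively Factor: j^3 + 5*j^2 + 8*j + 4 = (j + 1)*(j^2 + 4*j + 4) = (j + 1)*(j + 2)*(j + 2)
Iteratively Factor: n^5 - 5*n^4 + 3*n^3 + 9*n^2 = (n - 3)*(n^4 - 2*n^3 - 3*n^2) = n*(n - 3)*(n^3 - 2*n^2 - 3*n) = n*(n - 3)*(n + 1)*(n^2 - 3*n) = n*(n - 3)^2*(n + 1)*(n)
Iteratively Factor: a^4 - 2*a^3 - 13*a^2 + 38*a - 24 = (a - 2)*(a^3 - 13*a + 12) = (a - 2)*(a - 1)*(a^2 + a - 12) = (a - 2)*(a - 1)*(a + 4)*(a - 3)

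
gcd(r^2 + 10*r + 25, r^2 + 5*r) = r + 5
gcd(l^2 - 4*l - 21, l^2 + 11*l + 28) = 1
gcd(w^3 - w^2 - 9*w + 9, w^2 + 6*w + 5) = 1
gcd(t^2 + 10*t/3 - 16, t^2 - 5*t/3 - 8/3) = t - 8/3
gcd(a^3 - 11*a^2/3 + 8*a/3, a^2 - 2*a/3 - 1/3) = a - 1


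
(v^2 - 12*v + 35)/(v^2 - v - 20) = (v - 7)/(v + 4)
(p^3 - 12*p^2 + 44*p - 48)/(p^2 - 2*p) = p - 10 + 24/p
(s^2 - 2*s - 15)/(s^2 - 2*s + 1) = (s^2 - 2*s - 15)/(s^2 - 2*s + 1)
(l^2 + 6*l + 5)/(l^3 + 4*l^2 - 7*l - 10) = 1/(l - 2)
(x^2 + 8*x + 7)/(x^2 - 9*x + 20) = (x^2 + 8*x + 7)/(x^2 - 9*x + 20)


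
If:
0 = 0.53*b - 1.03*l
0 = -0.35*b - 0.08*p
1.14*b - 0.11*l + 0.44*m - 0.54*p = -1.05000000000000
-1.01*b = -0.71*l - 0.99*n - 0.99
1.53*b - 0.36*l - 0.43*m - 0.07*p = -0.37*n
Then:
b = -0.12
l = -0.06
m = -1.41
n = -1.08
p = 0.55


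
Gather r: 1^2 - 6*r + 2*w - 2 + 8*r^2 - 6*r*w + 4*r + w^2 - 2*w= 8*r^2 + r*(-6*w - 2) + w^2 - 1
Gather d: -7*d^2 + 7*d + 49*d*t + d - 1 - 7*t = -7*d^2 + d*(49*t + 8) - 7*t - 1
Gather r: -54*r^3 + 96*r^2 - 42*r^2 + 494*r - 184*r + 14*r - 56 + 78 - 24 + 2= -54*r^3 + 54*r^2 + 324*r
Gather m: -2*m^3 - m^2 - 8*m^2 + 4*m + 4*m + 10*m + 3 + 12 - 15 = -2*m^3 - 9*m^2 + 18*m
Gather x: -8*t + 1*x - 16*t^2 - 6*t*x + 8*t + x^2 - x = -16*t^2 - 6*t*x + x^2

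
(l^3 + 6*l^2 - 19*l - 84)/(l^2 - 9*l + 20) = (l^2 + 10*l + 21)/(l - 5)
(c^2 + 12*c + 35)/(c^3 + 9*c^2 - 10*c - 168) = (c + 5)/(c^2 + 2*c - 24)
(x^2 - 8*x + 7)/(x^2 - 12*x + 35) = (x - 1)/(x - 5)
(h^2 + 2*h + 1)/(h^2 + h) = (h + 1)/h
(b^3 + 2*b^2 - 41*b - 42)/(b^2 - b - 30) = (b^2 + 8*b + 7)/(b + 5)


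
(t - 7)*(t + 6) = t^2 - t - 42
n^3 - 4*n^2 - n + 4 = (n - 4)*(n - 1)*(n + 1)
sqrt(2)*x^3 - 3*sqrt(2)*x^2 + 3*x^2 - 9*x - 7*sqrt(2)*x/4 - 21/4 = (x - 7/2)*(x + 3*sqrt(2)/2)*(sqrt(2)*x + sqrt(2)/2)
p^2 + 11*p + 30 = (p + 5)*(p + 6)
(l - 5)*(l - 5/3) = l^2 - 20*l/3 + 25/3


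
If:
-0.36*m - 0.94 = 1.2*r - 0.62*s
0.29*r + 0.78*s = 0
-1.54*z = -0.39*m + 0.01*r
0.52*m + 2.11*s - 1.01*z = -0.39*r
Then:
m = -0.70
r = -0.48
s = 0.18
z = -0.18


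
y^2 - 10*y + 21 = (y - 7)*(y - 3)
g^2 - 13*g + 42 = (g - 7)*(g - 6)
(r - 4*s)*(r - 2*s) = r^2 - 6*r*s + 8*s^2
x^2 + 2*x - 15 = (x - 3)*(x + 5)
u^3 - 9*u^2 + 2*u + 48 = (u - 8)*(u - 3)*(u + 2)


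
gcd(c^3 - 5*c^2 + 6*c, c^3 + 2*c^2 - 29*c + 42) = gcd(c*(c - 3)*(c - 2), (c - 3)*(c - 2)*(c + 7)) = c^2 - 5*c + 6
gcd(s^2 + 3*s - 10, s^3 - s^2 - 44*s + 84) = s - 2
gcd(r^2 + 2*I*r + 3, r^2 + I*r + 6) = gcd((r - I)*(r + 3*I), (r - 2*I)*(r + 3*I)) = r + 3*I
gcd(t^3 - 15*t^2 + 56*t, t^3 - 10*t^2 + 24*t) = t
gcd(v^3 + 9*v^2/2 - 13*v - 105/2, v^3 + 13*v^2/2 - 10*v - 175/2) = v^2 + 3*v/2 - 35/2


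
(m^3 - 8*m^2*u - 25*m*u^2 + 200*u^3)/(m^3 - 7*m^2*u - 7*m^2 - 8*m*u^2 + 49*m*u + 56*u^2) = (m^2 - 25*u^2)/(m^2 + m*u - 7*m - 7*u)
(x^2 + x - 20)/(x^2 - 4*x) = (x + 5)/x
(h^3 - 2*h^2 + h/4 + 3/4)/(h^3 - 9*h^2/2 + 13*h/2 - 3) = (h + 1/2)/(h - 2)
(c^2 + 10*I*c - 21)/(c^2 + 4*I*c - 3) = (c + 7*I)/(c + I)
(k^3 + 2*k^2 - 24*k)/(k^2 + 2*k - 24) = k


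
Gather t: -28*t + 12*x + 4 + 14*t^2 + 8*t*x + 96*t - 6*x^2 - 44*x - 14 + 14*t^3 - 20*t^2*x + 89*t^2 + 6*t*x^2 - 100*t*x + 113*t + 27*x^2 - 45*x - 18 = 14*t^3 + t^2*(103 - 20*x) + t*(6*x^2 - 92*x + 181) + 21*x^2 - 77*x - 28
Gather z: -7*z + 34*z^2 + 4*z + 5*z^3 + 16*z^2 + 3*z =5*z^3 + 50*z^2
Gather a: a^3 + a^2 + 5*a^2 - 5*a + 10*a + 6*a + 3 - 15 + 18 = a^3 + 6*a^2 + 11*a + 6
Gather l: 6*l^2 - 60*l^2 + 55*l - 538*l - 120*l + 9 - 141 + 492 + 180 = -54*l^2 - 603*l + 540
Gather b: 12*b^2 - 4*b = 12*b^2 - 4*b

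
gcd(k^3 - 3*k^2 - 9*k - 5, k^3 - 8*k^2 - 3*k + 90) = k - 5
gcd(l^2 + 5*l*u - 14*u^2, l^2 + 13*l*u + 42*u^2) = l + 7*u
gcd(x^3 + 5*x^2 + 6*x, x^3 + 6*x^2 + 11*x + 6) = x^2 + 5*x + 6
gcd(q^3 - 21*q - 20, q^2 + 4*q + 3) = q + 1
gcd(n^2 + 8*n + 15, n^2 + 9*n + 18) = n + 3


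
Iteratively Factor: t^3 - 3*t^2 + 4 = (t + 1)*(t^2 - 4*t + 4) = (t - 2)*(t + 1)*(t - 2)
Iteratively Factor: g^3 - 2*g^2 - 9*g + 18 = (g - 2)*(g^2 - 9) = (g - 2)*(g + 3)*(g - 3)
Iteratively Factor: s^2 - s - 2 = (s - 2)*(s + 1)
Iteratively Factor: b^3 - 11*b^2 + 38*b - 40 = (b - 2)*(b^2 - 9*b + 20) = (b - 5)*(b - 2)*(b - 4)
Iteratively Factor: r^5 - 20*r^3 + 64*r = (r - 2)*(r^4 + 2*r^3 - 16*r^2 - 32*r) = (r - 4)*(r - 2)*(r^3 + 6*r^2 + 8*r) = (r - 4)*(r - 2)*(r + 2)*(r^2 + 4*r) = r*(r - 4)*(r - 2)*(r + 2)*(r + 4)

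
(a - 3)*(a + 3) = a^2 - 9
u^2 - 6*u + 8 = (u - 4)*(u - 2)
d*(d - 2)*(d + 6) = d^3 + 4*d^2 - 12*d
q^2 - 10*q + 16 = (q - 8)*(q - 2)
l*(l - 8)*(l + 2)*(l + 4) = l^4 - 2*l^3 - 40*l^2 - 64*l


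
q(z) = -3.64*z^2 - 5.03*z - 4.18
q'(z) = -7.28*z - 5.03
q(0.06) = -4.49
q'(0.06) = -5.47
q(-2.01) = -8.78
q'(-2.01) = 9.60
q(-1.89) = -7.68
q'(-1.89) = 8.73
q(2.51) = -39.74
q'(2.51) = -23.30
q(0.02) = -4.28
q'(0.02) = -5.18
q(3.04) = -53.11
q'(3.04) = -27.16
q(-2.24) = -11.18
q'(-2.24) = 11.28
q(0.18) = -5.20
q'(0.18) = -6.34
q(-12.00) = -467.98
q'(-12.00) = 82.33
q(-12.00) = -467.98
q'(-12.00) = 82.33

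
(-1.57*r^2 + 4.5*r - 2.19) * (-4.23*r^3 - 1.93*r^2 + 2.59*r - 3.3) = 6.6411*r^5 - 16.0049*r^4 - 3.4876*r^3 + 21.0627*r^2 - 20.5221*r + 7.227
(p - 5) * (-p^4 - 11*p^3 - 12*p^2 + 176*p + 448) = -p^5 - 6*p^4 + 43*p^3 + 236*p^2 - 432*p - 2240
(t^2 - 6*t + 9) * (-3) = -3*t^2 + 18*t - 27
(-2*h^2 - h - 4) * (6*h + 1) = -12*h^3 - 8*h^2 - 25*h - 4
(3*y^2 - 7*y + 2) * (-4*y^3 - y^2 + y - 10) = -12*y^5 + 25*y^4 + 2*y^3 - 39*y^2 + 72*y - 20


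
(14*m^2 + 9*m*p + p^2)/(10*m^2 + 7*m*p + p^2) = (7*m + p)/(5*m + p)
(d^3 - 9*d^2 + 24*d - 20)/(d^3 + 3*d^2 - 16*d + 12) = (d^2 - 7*d + 10)/(d^2 + 5*d - 6)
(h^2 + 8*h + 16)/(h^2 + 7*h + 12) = (h + 4)/(h + 3)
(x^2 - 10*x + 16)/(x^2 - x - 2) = (x - 8)/(x + 1)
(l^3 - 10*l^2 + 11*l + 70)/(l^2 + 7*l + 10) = (l^2 - 12*l + 35)/(l + 5)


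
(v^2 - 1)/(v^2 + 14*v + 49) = (v^2 - 1)/(v^2 + 14*v + 49)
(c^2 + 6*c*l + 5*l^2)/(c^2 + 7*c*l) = (c^2 + 6*c*l + 5*l^2)/(c*(c + 7*l))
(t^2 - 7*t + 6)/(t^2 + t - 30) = (t^2 - 7*t + 6)/(t^2 + t - 30)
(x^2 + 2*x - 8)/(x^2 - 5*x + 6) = (x + 4)/(x - 3)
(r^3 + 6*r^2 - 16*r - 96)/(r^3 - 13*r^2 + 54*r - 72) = (r^2 + 10*r + 24)/(r^2 - 9*r + 18)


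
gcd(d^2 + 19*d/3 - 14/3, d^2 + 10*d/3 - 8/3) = d - 2/3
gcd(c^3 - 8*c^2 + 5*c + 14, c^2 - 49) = c - 7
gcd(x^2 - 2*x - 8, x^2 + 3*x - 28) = x - 4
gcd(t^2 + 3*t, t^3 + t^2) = t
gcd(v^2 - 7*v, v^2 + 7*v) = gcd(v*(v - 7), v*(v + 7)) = v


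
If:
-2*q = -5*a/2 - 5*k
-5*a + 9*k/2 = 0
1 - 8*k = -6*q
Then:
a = -18/275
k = -4/55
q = -29/110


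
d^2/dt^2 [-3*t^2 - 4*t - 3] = -6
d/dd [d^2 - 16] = 2*d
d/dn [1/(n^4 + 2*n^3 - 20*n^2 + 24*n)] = 2*(-2*n^3 - 3*n^2 + 20*n - 12)/(n^2*(n^3 + 2*n^2 - 20*n + 24)^2)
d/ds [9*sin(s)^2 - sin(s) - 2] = (18*sin(s) - 1)*cos(s)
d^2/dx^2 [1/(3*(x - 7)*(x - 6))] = 2*((x - 7)^2 + (x - 7)*(x - 6) + (x - 6)^2)/(3*(x - 7)^3*(x - 6)^3)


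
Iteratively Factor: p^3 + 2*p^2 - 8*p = (p - 2)*(p^2 + 4*p) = p*(p - 2)*(p + 4)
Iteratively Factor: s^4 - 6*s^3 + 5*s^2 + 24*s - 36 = (s - 2)*(s^3 - 4*s^2 - 3*s + 18) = (s - 2)*(s + 2)*(s^2 - 6*s + 9) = (s - 3)*(s - 2)*(s + 2)*(s - 3)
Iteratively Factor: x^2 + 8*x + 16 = (x + 4)*(x + 4)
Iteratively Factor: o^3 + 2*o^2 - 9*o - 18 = (o + 3)*(o^2 - o - 6) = (o - 3)*(o + 3)*(o + 2)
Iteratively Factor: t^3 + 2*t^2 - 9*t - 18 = (t - 3)*(t^2 + 5*t + 6) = (t - 3)*(t + 2)*(t + 3)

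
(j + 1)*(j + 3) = j^2 + 4*j + 3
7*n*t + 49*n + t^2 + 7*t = (7*n + t)*(t + 7)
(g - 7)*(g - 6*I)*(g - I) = g^3 - 7*g^2 - 7*I*g^2 - 6*g + 49*I*g + 42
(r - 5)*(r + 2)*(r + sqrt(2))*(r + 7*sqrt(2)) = r^4 - 3*r^3 + 8*sqrt(2)*r^3 - 24*sqrt(2)*r^2 + 4*r^2 - 80*sqrt(2)*r - 42*r - 140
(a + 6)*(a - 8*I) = a^2 + 6*a - 8*I*a - 48*I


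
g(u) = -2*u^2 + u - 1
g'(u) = 1 - 4*u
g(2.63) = -12.20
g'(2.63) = -9.52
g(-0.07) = -1.08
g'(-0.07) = 1.28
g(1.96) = -6.72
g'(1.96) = -6.84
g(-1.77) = -9.04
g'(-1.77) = 8.08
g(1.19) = -2.64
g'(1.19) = -3.76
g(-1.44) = -6.59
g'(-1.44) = 6.76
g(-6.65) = -96.10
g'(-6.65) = 27.60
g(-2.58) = -16.89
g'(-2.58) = 11.32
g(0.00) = -1.00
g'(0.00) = 1.00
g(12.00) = -277.00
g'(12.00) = -47.00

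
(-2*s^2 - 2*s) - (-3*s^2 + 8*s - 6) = s^2 - 10*s + 6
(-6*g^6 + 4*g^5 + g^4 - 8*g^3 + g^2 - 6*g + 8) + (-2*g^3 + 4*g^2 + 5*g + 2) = -6*g^6 + 4*g^5 + g^4 - 10*g^3 + 5*g^2 - g + 10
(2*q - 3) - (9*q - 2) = -7*q - 1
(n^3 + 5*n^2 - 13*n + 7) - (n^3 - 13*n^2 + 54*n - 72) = 18*n^2 - 67*n + 79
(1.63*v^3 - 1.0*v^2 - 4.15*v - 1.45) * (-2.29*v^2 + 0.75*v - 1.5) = -3.7327*v^5 + 3.5125*v^4 + 6.3085*v^3 + 1.708*v^2 + 5.1375*v + 2.175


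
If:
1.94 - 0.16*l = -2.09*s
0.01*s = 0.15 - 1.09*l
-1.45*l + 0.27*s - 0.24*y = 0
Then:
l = 0.15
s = -0.92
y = -1.91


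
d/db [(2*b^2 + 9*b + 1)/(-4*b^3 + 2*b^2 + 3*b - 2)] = (8*b^4 + 72*b^3 - 12*b - 21)/(16*b^6 - 16*b^5 - 20*b^4 + 28*b^3 + b^2 - 12*b + 4)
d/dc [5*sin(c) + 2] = 5*cos(c)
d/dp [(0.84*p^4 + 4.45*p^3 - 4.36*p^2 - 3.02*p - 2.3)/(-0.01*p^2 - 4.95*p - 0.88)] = (-0.0168*p^5 - 12.5185*p^4 - 47.0118*p^3 + 9.8038*p^2 + 7.6276*p - 8.7274)/(0.0001*p^4 + 0.099*p^3 + 24.5201*p^2 + 8.712*p + 0.7744)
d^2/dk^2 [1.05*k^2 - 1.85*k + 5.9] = 2.10000000000000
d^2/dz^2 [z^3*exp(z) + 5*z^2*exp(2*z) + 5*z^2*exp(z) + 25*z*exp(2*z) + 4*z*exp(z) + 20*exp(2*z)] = (z^3 + 20*z^2*exp(z) + 11*z^2 + 140*z*exp(z) + 30*z + 190*exp(z) + 18)*exp(z)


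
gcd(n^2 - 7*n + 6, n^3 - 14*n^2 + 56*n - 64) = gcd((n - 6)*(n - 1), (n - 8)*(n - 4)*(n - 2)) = 1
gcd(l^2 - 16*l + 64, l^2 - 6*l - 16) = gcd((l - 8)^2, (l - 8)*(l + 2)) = l - 8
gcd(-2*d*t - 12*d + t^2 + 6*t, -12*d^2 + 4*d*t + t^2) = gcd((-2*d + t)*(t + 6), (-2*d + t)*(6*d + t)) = -2*d + t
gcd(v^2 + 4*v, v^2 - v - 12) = 1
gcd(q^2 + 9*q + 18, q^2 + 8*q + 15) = q + 3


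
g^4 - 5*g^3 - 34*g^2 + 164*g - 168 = (g - 7)*(g - 2)^2*(g + 6)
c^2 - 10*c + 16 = (c - 8)*(c - 2)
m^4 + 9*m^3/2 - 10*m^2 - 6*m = m*(m - 2)*(m + 1/2)*(m + 6)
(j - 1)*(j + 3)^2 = j^3 + 5*j^2 + 3*j - 9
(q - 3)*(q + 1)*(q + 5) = q^3 + 3*q^2 - 13*q - 15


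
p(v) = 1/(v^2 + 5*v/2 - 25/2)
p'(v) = (-2*v - 5/2)/(v^2 + 5*v/2 - 25/2)^2 = 2*(-4*v - 5)/(2*v^2 + 5*v - 25)^2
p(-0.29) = -0.08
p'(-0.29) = -0.01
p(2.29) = -0.65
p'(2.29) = -3.02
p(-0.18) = -0.08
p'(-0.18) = -0.01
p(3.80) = 0.09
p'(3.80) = -0.08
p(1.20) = -0.12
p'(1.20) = -0.08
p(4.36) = 0.06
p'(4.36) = -0.04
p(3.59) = 0.11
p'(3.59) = -0.11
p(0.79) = -0.10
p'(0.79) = -0.04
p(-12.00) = 0.01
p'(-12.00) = 0.00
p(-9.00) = 0.02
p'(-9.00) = 0.01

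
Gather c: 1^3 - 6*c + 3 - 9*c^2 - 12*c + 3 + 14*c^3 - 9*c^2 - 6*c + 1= 14*c^3 - 18*c^2 - 24*c + 8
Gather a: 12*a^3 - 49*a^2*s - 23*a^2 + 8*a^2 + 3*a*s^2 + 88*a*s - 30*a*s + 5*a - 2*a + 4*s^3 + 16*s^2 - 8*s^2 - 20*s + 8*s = 12*a^3 + a^2*(-49*s - 15) + a*(3*s^2 + 58*s + 3) + 4*s^3 + 8*s^2 - 12*s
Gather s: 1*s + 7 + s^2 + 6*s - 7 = s^2 + 7*s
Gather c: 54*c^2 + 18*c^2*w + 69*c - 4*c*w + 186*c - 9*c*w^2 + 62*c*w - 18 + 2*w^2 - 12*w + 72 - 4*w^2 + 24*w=c^2*(18*w + 54) + c*(-9*w^2 + 58*w + 255) - 2*w^2 + 12*w + 54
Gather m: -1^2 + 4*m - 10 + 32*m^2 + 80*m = 32*m^2 + 84*m - 11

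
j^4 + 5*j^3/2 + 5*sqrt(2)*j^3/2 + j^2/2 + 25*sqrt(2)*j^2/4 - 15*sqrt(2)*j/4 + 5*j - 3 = (j - 1/2)*(j + 3)*(j + sqrt(2)/2)*(j + 2*sqrt(2))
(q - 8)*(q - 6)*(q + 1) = q^3 - 13*q^2 + 34*q + 48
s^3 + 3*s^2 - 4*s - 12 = (s - 2)*(s + 2)*(s + 3)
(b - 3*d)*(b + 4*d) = b^2 + b*d - 12*d^2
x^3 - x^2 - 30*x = x*(x - 6)*(x + 5)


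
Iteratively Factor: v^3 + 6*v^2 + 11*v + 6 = (v + 1)*(v^2 + 5*v + 6) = (v + 1)*(v + 3)*(v + 2)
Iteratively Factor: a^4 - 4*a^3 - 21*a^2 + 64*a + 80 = (a - 4)*(a^3 - 21*a - 20) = (a - 4)*(a + 4)*(a^2 - 4*a - 5) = (a - 4)*(a + 1)*(a + 4)*(a - 5)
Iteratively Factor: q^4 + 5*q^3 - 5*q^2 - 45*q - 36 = (q - 3)*(q^3 + 8*q^2 + 19*q + 12) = (q - 3)*(q + 4)*(q^2 + 4*q + 3) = (q - 3)*(q + 1)*(q + 4)*(q + 3)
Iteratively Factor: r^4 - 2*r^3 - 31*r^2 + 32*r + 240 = (r - 4)*(r^3 + 2*r^2 - 23*r - 60) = (r - 5)*(r - 4)*(r^2 + 7*r + 12) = (r - 5)*(r - 4)*(r + 4)*(r + 3)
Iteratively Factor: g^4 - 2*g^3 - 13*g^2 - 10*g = (g + 2)*(g^3 - 4*g^2 - 5*g) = (g + 1)*(g + 2)*(g^2 - 5*g) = (g - 5)*(g + 1)*(g + 2)*(g)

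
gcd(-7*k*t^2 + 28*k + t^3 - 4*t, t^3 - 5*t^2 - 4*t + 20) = t^2 - 4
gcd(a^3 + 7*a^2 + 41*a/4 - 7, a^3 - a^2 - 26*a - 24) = a + 4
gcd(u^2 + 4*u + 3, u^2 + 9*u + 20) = 1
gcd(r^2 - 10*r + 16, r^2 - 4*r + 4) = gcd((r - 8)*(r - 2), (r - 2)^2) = r - 2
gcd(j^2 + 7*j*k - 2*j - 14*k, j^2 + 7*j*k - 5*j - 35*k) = j + 7*k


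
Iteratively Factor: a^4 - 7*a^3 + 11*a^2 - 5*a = (a - 1)*(a^3 - 6*a^2 + 5*a) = (a - 5)*(a - 1)*(a^2 - a) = a*(a - 5)*(a - 1)*(a - 1)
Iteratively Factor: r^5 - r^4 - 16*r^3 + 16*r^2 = (r)*(r^4 - r^3 - 16*r^2 + 16*r) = r*(r + 4)*(r^3 - 5*r^2 + 4*r) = r*(r - 1)*(r + 4)*(r^2 - 4*r) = r*(r - 4)*(r - 1)*(r + 4)*(r)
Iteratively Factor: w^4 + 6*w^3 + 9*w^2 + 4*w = (w + 4)*(w^3 + 2*w^2 + w) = (w + 1)*(w + 4)*(w^2 + w) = (w + 1)^2*(w + 4)*(w)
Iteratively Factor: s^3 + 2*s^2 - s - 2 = (s + 1)*(s^2 + s - 2) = (s - 1)*(s + 1)*(s + 2)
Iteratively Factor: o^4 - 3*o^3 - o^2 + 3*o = (o + 1)*(o^3 - 4*o^2 + 3*o) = o*(o + 1)*(o^2 - 4*o + 3) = o*(o - 3)*(o + 1)*(o - 1)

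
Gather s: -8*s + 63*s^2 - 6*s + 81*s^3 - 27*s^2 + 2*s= 81*s^3 + 36*s^2 - 12*s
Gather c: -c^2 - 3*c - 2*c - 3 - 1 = -c^2 - 5*c - 4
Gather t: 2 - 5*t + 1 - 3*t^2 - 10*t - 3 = -3*t^2 - 15*t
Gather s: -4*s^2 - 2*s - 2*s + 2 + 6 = -4*s^2 - 4*s + 8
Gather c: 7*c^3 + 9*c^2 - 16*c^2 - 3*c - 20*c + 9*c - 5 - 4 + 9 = 7*c^3 - 7*c^2 - 14*c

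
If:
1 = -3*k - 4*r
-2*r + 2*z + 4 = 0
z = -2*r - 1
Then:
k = -7/9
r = 1/3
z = -5/3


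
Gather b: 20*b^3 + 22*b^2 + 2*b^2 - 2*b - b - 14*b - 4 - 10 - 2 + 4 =20*b^3 + 24*b^2 - 17*b - 12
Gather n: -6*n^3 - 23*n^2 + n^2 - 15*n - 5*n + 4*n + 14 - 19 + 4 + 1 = -6*n^3 - 22*n^2 - 16*n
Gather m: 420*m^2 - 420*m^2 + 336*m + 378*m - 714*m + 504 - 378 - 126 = 0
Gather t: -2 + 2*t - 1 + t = 3*t - 3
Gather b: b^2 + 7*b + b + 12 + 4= b^2 + 8*b + 16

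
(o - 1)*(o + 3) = o^2 + 2*o - 3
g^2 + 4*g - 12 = (g - 2)*(g + 6)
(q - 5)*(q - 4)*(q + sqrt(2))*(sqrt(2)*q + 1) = sqrt(2)*q^4 - 9*sqrt(2)*q^3 + 3*q^3 - 27*q^2 + 21*sqrt(2)*q^2 - 9*sqrt(2)*q + 60*q + 20*sqrt(2)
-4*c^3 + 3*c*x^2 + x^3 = (-c + x)*(2*c + x)^2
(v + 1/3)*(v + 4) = v^2 + 13*v/3 + 4/3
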